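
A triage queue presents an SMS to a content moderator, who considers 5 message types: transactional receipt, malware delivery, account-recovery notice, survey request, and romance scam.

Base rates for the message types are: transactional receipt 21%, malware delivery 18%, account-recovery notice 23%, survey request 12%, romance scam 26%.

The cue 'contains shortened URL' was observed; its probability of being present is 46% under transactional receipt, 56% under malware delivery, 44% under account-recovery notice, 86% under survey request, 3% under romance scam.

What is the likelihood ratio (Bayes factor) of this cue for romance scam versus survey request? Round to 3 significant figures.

0.0349

The Bayes factor is the ratio of the two likelihoods.
  romance scam: 0.03
  survey request: 0.86
Bayes factor = 0.03 / 0.86 ≈ 0.0349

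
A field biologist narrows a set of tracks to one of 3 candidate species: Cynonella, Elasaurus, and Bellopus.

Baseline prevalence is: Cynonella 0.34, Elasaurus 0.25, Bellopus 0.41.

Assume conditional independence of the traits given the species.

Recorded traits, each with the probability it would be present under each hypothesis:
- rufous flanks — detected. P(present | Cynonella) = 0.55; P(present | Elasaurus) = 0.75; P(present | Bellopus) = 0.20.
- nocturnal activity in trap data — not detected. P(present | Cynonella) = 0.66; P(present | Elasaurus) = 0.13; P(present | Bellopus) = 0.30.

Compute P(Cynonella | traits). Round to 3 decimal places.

0.224

For each hypothesis, the unnormalized posterior weight is prior × product of the trait likelihoods (using 1 − P(present | H) for each absent trait):
  Cynonella: 0.34 × 0.55 × (1 − 0.66) = 0.06358
  Elasaurus: 0.25 × 0.75 × (1 − 0.13) = 0.16312
  Bellopus: 0.41 × 0.20 × (1 − 0.30) = 0.0574
Normalizing constant Z = 0.06358 + 0.16312 + 0.0574 = 0.2841.
P(Cynonella | evidence) = 0.06358 / 0.2841 ≈ 0.224.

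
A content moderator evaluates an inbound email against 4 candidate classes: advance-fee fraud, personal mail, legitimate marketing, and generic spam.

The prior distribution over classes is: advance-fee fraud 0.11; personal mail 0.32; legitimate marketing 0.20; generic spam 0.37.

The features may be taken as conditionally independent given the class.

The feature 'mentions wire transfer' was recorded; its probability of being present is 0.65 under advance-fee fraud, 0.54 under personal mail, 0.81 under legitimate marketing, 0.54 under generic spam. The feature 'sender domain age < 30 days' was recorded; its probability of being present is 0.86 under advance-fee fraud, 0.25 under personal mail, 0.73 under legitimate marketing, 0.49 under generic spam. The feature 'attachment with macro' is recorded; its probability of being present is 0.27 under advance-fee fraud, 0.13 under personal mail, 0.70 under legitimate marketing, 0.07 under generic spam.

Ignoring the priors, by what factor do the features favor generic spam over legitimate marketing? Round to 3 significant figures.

0.0447

Joint likelihood of the feature pattern under each hypothesis:
  generic spam: 0.54 × 0.49 × 0.07 = 0.018522
  legitimate marketing: 0.81 × 0.73 × 0.70 = 0.41391
Bayes factor = 0.018522 / 0.41391 ≈ 0.0447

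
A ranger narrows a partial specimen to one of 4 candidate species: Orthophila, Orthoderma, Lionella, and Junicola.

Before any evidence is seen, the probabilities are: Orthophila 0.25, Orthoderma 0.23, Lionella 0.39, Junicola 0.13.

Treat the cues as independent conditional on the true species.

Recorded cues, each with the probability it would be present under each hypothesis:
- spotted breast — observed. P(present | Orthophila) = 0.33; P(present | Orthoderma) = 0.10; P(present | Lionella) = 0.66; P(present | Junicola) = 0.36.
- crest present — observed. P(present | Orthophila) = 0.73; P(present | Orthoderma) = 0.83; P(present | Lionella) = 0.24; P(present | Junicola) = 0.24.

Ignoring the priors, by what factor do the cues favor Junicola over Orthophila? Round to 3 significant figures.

Take the product of per-cue likelihoods under each hypothesis, then divide.
  Junicola: 0.36 × 0.24 = 0.0864
  Orthophila: 0.33 × 0.73 = 0.2409
Bayes factor = 0.0864 / 0.2409 ≈ 0.359

0.359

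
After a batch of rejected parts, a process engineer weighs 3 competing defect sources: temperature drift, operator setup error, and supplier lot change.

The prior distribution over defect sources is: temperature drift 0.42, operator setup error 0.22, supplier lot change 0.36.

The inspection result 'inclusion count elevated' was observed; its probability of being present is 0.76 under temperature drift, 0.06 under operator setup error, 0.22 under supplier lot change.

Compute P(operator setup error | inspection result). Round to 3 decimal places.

0.032

By Bayes' rule, the unnormalized weight for each hypothesis is prior × likelihood:
  temperature drift: 0.42 × 0.76 = 0.3192
  operator setup error: 0.22 × 0.06 = 0.0132
  supplier lot change: 0.36 × 0.22 = 0.0792
Marginal likelihood of the evidence = 0.4116.
P(operator setup error | evidence) = 0.0132 / 0.4116 ≈ 0.032.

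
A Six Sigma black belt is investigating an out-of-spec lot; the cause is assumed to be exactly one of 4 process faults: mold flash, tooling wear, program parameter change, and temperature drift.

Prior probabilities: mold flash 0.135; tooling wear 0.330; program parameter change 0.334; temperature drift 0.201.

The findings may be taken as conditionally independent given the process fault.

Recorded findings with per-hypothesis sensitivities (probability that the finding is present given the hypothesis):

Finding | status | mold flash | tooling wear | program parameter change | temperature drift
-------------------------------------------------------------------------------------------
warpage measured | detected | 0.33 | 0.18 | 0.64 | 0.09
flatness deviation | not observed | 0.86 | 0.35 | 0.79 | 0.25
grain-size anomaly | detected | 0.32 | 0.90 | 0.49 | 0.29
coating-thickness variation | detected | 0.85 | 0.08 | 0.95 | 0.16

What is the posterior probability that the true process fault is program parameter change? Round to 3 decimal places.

0.804

By Bayes' rule with conditional independence, the unnormalized weight for each hypothesis is prior × ∏ likelihoods (using 1 − P(present | H) for each absent finding):
  mold flash: 0.135 × 0.33 × (1 − 0.86) × 0.32 × 0.85 = 0.0016965
  tooling wear: 0.330 × 0.18 × (1 − 0.35) × 0.90 × 0.08 = 0.0027799
  program parameter change: 0.334 × 0.64 × (1 − 0.79) × 0.49 × 0.95 = 0.020896
  temperature drift: 0.201 × 0.09 × (1 − 0.25) × 0.29 × 0.16 = 0.00062953
Normalizing constant Z = 0.0016965 + 0.0027799 + 0.020896 + 0.00062953 = 0.026002.
P(program parameter change | evidence) = 0.020896 / 0.026002 ≈ 0.804.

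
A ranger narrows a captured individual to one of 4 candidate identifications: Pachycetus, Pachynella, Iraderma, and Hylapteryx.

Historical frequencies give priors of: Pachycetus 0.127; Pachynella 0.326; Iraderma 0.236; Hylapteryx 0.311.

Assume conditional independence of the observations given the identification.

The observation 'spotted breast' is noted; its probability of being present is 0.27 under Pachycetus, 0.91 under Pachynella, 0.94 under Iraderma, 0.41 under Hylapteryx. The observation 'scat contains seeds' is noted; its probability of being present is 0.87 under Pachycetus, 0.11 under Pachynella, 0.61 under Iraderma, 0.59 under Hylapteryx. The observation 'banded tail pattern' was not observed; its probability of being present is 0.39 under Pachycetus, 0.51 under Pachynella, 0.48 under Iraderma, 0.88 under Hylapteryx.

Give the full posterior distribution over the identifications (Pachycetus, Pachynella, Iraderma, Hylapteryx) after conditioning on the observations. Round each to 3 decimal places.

0.160, 0.141, 0.620, 0.079

For each hypothesis, the unnormalized posterior weight is prior × product of the observation likelihoods (using 1 − P(present | H) for each absent observation):
  Pachycetus: 0.127 × 0.27 × 0.87 × (1 − 0.39) = 0.018198
  Pachynella: 0.326 × 0.91 × 0.11 × (1 − 0.51) = 0.01599
  Iraderma: 0.236 × 0.94 × 0.61 × (1 − 0.48) = 0.070368
  Hylapteryx: 0.311 × 0.41 × 0.59 × (1 − 0.88) = 0.0090277
Marginal likelihood of the evidence = 0.11358.
P(Pachycetus | evidence) = 0.018198 / 0.11358 ≈ 0.160
P(Pachynella | evidence) = 0.01599 / 0.11358 ≈ 0.141
P(Iraderma | evidence) = 0.070368 / 0.11358 ≈ 0.620
P(Hylapteryx | evidence) = 0.0090277 / 0.11358 ≈ 0.079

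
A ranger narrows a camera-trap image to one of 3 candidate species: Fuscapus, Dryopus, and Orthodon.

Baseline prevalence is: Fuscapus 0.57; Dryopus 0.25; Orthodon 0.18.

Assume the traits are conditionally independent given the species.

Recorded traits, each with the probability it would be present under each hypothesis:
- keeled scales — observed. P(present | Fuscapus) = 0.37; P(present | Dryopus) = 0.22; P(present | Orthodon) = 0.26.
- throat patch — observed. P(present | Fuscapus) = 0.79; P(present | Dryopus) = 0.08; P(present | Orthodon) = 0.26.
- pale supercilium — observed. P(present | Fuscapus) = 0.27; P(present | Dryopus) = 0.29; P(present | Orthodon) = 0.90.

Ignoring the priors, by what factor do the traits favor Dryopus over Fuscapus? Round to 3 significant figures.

0.0647

Take the product of per-trait likelihoods under each hypothesis, then divide.
  Dryopus: 0.22 × 0.08 × 0.29 = 0.005104
  Fuscapus: 0.37 × 0.79 × 0.27 = 0.078921
Bayes factor = 0.005104 / 0.078921 ≈ 0.0647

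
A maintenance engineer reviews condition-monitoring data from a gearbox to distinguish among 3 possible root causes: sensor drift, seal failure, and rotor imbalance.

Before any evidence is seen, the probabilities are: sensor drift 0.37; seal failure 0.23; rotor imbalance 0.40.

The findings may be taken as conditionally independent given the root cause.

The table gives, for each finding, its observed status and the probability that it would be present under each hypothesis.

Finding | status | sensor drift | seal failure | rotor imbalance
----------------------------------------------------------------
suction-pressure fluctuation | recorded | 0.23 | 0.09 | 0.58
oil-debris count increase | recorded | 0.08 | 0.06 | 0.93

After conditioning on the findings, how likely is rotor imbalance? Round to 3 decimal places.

0.964

For each hypothesis, the unnormalized posterior weight is prior × product of the finding likelihoods:
  sensor drift: 0.37 × 0.23 × 0.08 = 0.006808
  seal failure: 0.23 × 0.09 × 0.06 = 0.001242
  rotor imbalance: 0.40 × 0.58 × 0.93 = 0.21576
Normalizing constant Z = 0.006808 + 0.001242 + 0.21576 = 0.22381.
P(rotor imbalance | evidence) = 0.21576 / 0.22381 ≈ 0.964.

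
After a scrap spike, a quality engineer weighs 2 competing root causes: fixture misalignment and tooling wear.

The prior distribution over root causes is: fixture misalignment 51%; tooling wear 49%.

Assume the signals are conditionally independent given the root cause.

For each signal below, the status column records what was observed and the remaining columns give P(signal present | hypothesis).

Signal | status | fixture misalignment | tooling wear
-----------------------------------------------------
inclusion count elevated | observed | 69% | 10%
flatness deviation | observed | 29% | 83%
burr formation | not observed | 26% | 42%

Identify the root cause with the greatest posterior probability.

Multiply each prior by the joint likelihood of the signal pattern (using 1 − P(present | H) for each absent signal):
  fixture misalignment: 0.51 × 0.69 × 0.29 × (1 − 0.26) = 0.075518
  tooling wear: 0.49 × 0.10 × 0.83 × (1 − 0.42) = 0.023589
Normalizing constant Z = 0.075518 + 0.023589 = 0.099106.
P(fixture misalignment | evidence) ≈ 0.075518 / 0.099106 ≈ 0.762
P(tooling wear | evidence) ≈ 0.023589 / 0.099106 ≈ 0.238
The largest is 0.762, so fixture misalignment is most probable.

fixture misalignment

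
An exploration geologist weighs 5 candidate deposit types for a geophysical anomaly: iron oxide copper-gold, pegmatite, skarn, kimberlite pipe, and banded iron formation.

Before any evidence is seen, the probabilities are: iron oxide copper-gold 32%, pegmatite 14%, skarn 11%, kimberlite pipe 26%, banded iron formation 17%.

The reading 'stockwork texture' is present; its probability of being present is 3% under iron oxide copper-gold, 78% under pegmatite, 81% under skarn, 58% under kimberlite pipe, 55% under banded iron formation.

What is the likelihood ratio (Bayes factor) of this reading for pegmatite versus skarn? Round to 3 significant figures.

The Bayes factor is the ratio of the two likelihoods.
  pegmatite: 0.78
  skarn: 0.81
Bayes factor = 0.78 / 0.81 ≈ 0.963

0.963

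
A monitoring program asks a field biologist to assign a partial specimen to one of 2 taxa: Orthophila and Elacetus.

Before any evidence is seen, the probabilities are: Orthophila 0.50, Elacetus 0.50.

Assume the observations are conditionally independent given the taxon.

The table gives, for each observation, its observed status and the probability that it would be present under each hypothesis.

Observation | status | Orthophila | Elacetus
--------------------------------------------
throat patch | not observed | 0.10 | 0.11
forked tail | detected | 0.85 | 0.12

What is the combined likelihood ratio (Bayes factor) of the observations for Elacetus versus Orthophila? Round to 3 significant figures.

0.140

Joint likelihood of the evidence pattern under each hypothesis (using 1 − P(present | H) for each absent observation):
  Elacetus: (1 − 0.11) × 0.12 = 0.1068
  Orthophila: (1 − 0.10) × 0.85 = 0.765
Bayes factor = 0.1068 / 0.765 ≈ 0.140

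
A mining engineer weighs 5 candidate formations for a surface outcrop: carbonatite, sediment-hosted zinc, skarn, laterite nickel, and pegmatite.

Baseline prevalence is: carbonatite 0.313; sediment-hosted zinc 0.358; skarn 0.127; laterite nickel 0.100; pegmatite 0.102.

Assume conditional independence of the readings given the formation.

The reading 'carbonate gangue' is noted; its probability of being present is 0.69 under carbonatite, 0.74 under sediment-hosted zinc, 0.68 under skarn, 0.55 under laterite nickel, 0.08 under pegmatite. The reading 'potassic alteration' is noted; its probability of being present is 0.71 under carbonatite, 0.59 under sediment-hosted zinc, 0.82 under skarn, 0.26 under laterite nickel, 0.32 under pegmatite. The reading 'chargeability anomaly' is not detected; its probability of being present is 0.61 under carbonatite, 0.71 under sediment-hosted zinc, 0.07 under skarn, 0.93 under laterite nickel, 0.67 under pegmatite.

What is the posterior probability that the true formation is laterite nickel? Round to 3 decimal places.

By Bayes' rule with conditional independence, the unnormalized weight for each hypothesis is prior × ∏ likelihoods (using 1 − P(present | H) for each absent reading):
  carbonatite: 0.313 × 0.69 × 0.71 × (1 − 0.61) = 0.059802
  sediment-hosted zinc: 0.358 × 0.74 × 0.59 × (1 − 0.71) = 0.045328
  skarn: 0.127 × 0.68 × 0.82 × (1 − 0.07) = 0.065858
  laterite nickel: 0.100 × 0.55 × 0.26 × (1 − 0.93) = 0.001001
  pegmatite: 0.102 × 0.08 × 0.32 × (1 − 0.67) = 0.0008617
Marginal likelihood of the evidence = 0.17285.
P(laterite nickel | evidence) = 0.001001 / 0.17285 ≈ 0.006.

0.006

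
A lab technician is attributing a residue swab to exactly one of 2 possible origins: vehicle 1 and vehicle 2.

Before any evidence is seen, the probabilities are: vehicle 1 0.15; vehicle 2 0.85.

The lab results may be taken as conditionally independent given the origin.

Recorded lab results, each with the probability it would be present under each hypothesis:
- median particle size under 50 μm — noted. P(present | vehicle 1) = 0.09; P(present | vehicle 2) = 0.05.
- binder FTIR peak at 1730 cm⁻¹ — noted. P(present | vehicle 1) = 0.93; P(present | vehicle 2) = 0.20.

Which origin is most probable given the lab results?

For each hypothesis, the unnormalized posterior weight is prior × product of the lab result likelihoods:
  vehicle 1: 0.15 × 0.09 × 0.93 = 0.012555
  vehicle 2: 0.85 × 0.05 × 0.20 = 0.0085
Marginal likelihood of the evidence = 0.021055.
P(vehicle 1 | evidence) ≈ 0.012555 / 0.021055 ≈ 0.596
P(vehicle 2 | evidence) ≈ 0.0085 / 0.021055 ≈ 0.404
The largest is 0.596, so vehicle 1 is most probable.

vehicle 1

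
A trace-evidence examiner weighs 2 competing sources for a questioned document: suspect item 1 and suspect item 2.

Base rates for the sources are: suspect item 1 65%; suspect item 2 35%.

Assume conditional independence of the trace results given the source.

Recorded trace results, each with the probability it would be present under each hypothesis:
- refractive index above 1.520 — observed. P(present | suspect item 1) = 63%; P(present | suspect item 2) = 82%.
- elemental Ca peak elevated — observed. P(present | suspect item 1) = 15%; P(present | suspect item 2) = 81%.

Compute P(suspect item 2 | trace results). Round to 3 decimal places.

Multiply each prior by the joint likelihood of the trace result pattern:
  suspect item 1: 0.65 × 0.63 × 0.15 = 0.061425
  suspect item 2: 0.35 × 0.82 × 0.81 = 0.23247
The unnormalized weights sum to 0.2939.
P(suspect item 2 | evidence) = 0.23247 / 0.2939 ≈ 0.791.

0.791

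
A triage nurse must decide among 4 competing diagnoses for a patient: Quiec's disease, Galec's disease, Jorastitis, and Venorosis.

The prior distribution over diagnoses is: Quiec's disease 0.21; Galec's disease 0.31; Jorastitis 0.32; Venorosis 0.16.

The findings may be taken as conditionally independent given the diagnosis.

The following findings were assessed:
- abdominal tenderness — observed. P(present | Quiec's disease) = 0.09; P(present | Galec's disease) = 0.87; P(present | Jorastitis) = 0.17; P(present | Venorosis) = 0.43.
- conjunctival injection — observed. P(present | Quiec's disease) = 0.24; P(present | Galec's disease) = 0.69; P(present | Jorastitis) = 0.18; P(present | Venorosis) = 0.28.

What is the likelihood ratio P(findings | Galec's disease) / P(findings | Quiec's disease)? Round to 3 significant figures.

The Bayes factor is the ratio of the joint likelihoods of the evidence pattern under the two hypotheses.
  Galec's disease: 0.87 × 0.69 = 0.6003
  Quiec's disease: 0.09 × 0.24 = 0.0216
Bayes factor = 0.6003 / 0.0216 ≈ 27.8

27.8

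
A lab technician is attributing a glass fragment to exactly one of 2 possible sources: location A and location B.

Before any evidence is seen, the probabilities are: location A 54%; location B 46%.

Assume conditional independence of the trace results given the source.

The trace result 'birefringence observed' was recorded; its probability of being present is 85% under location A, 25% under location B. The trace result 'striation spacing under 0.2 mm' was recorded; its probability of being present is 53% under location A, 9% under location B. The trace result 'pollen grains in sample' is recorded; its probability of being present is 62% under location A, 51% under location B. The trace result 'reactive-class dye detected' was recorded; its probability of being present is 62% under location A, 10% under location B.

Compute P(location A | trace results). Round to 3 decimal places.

0.994

For each hypothesis, the unnormalized posterior weight is prior × product of the trace result likelihoods:
  location A: 0.54 × 0.85 × 0.53 × 0.62 × 0.62 = 0.093513
  location B: 0.46 × 0.25 × 0.09 × 0.51 × 0.10 = 0.00052785
The unnormalized weights sum to 0.094041.
P(location A | evidence) = 0.093513 / 0.094041 ≈ 0.994.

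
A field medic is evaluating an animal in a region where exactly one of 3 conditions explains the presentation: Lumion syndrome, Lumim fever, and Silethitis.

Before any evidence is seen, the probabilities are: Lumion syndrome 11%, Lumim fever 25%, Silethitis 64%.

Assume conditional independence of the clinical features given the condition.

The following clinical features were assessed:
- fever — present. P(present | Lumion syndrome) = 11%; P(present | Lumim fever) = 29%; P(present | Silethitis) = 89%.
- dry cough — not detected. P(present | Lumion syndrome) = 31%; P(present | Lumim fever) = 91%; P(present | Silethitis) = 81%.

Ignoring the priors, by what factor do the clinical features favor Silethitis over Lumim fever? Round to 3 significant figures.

6.48

Take the product of per-clinical feature likelihoods under each hypothesis (using 1 − P(present | H) for each absent clinical feature), then divide.
  Silethitis: 0.89 × (1 − 0.81) = 0.1691
  Lumim fever: 0.29 × (1 − 0.91) = 0.0261
Bayes factor = 0.1691 / 0.0261 ≈ 6.48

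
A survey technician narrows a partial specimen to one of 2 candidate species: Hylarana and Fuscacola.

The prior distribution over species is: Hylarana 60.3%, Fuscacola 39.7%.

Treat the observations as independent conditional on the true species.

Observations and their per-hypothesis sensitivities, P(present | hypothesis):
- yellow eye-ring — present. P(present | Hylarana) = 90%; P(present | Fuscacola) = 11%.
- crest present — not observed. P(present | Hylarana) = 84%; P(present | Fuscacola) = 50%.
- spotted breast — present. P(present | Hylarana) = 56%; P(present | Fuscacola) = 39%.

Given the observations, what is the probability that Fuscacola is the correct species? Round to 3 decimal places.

By Bayes' rule with conditional independence, the unnormalized weight for each hypothesis is prior × ∏ likelihoods (using 1 − P(present | H) for each absent observation):
  Hylarana: 0.603 × 0.90 × (1 − 0.84) × 0.56 = 0.048626
  Fuscacola: 0.397 × 0.11 × (1 − 0.50) × 0.39 = 0.0085156
Normalizing constant Z = 0.048626 + 0.0085156 = 0.057142.
P(Fuscacola | evidence) = 0.0085156 / 0.057142 ≈ 0.149.

0.149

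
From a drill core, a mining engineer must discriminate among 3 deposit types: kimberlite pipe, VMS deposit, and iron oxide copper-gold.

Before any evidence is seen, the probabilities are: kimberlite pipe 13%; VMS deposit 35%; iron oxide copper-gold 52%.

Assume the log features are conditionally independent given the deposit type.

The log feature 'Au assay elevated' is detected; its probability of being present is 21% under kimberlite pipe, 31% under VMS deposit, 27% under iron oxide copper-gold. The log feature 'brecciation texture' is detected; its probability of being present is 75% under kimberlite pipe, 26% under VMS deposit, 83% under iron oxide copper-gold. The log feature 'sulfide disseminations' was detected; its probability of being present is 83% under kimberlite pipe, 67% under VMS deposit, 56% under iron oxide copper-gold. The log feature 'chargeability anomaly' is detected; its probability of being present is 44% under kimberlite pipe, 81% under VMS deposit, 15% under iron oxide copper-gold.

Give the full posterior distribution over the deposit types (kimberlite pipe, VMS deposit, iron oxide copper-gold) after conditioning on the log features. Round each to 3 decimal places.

0.230, 0.470, 0.300

For each hypothesis, the unnormalized posterior weight is prior × product of the log feature likelihoods:
  kimberlite pipe: 0.13 × 0.21 × 0.75 × 0.83 × 0.44 = 0.0074775
  VMS deposit: 0.35 × 0.31 × 0.26 × 0.67 × 0.81 = 0.01531
  iron oxide copper-gold: 0.52 × 0.27 × 0.83 × 0.56 × 0.15 = 0.0097887
Normalizing constant Z = 0.0074775 + 0.01531 + 0.0097887 = 0.032576.
P(kimberlite pipe | evidence) = 0.0074775 / 0.032576 ≈ 0.230
P(VMS deposit | evidence) = 0.01531 / 0.032576 ≈ 0.470
P(iron oxide copper-gold | evidence) = 0.0097887 / 0.032576 ≈ 0.300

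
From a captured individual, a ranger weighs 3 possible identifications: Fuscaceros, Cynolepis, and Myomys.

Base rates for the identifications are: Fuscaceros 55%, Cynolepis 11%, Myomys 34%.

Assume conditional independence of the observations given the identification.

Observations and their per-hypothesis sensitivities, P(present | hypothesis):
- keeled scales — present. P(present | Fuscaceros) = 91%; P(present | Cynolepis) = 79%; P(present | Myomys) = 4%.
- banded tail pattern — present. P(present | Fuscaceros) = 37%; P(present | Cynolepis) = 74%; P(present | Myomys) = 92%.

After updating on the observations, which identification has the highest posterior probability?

Fuscaceros

Multiply each prior by the joint likelihood of the evidence pattern:
  Fuscaceros: 0.55 × 0.91 × 0.37 = 0.18519
  Cynolepis: 0.11 × 0.79 × 0.74 = 0.064306
  Myomys: 0.34 × 0.04 × 0.92 = 0.012512
The unnormalized weights sum to 0.262.
P(Fuscaceros | evidence) ≈ 0.18519 / 0.262 ≈ 0.707
P(Cynolepis | evidence) ≈ 0.064306 / 0.262 ≈ 0.245
P(Myomys | evidence) ≈ 0.012512 / 0.262 ≈ 0.048
The largest is 0.707, so Fuscaceros is most probable.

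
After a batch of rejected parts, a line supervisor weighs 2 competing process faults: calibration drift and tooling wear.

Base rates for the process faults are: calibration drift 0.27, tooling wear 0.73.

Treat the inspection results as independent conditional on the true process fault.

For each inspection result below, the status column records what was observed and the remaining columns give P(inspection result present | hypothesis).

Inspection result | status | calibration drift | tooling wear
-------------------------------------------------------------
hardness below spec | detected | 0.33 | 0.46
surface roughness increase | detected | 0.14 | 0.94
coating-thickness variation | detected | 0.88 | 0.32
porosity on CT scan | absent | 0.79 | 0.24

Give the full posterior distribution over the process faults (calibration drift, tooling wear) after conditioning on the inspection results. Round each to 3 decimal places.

For each hypothesis, the unnormalized posterior weight is prior × product of the inspection result likelihoods (using 1 − P(present | H) for each absent inspection result):
  calibration drift: 0.27 × 0.33 × 0.14 × 0.88 × (1 − 0.79) = 0.0023052
  tooling wear: 0.73 × 0.46 × 0.94 × 0.32 × (1 − 0.24) = 0.076767
The unnormalized weights sum to 0.079072.
P(calibration drift | evidence) = 0.0023052 / 0.079072 ≈ 0.029
P(tooling wear | evidence) = 0.076767 / 0.079072 ≈ 0.971

0.029, 0.971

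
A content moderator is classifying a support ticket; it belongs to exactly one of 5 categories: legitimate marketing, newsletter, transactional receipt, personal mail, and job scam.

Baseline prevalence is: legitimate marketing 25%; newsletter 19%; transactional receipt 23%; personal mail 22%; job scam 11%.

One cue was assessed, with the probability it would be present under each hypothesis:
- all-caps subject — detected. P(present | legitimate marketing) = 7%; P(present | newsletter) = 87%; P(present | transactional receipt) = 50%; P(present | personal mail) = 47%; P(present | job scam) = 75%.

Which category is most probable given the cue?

newsletter

By Bayes' rule, the unnormalized weight for each hypothesis is prior × likelihood:
  legitimate marketing: 0.25 × 0.07 = 0.0175
  newsletter: 0.19 × 0.87 = 0.1653
  transactional receipt: 0.23 × 0.50 = 0.115
  personal mail: 0.22 × 0.47 = 0.1034
  job scam: 0.11 × 0.75 = 0.0825
Marginal likelihood of the evidence = 0.4837.
P(legitimate marketing | evidence) ≈ 0.0175 / 0.4837 ≈ 0.036
P(newsletter | evidence) ≈ 0.1653 / 0.4837 ≈ 0.342
P(transactional receipt | evidence) ≈ 0.115 / 0.4837 ≈ 0.238
P(personal mail | evidence) ≈ 0.1034 / 0.4837 ≈ 0.214
P(job scam | evidence) ≈ 0.0825 / 0.4837 ≈ 0.171
The largest is 0.342, so newsletter is most probable.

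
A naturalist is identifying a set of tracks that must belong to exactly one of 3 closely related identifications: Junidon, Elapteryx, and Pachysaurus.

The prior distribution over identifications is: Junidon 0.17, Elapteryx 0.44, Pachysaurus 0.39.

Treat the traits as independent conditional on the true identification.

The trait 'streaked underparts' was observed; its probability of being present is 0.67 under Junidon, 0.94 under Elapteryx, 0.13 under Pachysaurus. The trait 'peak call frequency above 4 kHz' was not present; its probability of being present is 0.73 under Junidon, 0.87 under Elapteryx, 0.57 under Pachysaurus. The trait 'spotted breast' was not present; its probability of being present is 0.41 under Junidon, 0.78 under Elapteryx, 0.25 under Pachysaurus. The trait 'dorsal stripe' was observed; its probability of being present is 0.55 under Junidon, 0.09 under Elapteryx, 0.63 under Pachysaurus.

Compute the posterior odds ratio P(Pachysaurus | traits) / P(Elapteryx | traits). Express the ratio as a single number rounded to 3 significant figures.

Posterior odds equal prior odds times the likelihood ratio; only the two competing hypotheses matter (using 1 − P(present | H) for each absent trait).
  Pachysaurus: 0.39 × 0.13 × (1 − 0.57) × (1 − 0.25) × 0.63 = 0.010301
  Elapteryx: 0.44 × 0.94 × (1 − 0.87) × (1 − 0.78) × 0.09 = 0.0010646
Odds(Pachysaurus : Elapteryx) = 0.010301 / 0.0010646 ≈ 9.68.

9.68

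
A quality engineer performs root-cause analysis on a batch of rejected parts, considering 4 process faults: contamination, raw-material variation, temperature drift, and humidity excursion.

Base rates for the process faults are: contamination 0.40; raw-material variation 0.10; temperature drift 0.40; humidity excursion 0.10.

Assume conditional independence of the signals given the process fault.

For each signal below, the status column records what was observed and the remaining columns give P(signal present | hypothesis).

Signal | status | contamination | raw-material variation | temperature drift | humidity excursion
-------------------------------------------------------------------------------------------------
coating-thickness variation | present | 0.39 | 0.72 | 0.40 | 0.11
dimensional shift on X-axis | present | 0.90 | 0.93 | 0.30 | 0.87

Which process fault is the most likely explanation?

By Bayes' rule with conditional independence, the unnormalized weight for each hypothesis is prior × ∏ likelihoods:
  contamination: 0.40 × 0.39 × 0.90 = 0.1404
  raw-material variation: 0.10 × 0.72 × 0.93 = 0.06696
  temperature drift: 0.40 × 0.40 × 0.30 = 0.048
  humidity excursion: 0.10 × 0.11 × 0.87 = 0.00957
Normalizing constant Z = 0.1404 + 0.06696 + 0.048 + 0.00957 = 0.26493.
P(contamination | evidence) ≈ 0.1404 / 0.26493 ≈ 0.530
P(raw-material variation | evidence) ≈ 0.06696 / 0.26493 ≈ 0.253
P(temperature drift | evidence) ≈ 0.048 / 0.26493 ≈ 0.181
P(humidity excursion | evidence) ≈ 0.00957 / 0.26493 ≈ 0.036
The largest is 0.530, so contamination is most probable.

contamination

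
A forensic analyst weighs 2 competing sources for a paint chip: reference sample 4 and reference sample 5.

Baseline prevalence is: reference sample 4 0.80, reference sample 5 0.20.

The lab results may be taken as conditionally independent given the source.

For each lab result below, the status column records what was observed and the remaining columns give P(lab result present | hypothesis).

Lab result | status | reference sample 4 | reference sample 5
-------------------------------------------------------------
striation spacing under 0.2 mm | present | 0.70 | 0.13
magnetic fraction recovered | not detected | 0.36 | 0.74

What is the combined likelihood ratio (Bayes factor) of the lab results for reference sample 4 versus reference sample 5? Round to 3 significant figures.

Take the product of per-lab result likelihoods under each hypothesis (using 1 − P(present | H) for each absent lab result), then divide.
  reference sample 4: 0.70 × (1 − 0.36) = 0.448
  reference sample 5: 0.13 × (1 − 0.74) = 0.0338
Bayes factor = 0.448 / 0.0338 ≈ 13.3

13.3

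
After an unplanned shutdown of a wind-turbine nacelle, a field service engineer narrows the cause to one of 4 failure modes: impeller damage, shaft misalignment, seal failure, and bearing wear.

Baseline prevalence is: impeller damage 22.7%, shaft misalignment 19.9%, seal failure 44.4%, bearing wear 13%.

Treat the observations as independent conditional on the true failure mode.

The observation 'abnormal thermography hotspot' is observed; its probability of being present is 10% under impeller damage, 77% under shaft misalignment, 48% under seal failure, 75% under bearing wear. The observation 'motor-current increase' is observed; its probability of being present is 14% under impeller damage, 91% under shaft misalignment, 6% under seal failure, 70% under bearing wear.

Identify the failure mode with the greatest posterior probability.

Multiply each prior by the joint likelihood of the evidence pattern:
  impeller damage: 0.227 × 0.10 × 0.14 = 0.003178
  shaft misalignment: 0.199 × 0.77 × 0.91 = 0.13944
  seal failure: 0.444 × 0.48 × 0.06 = 0.012787
  bearing wear: 0.130 × 0.75 × 0.70 = 0.06825
Marginal likelihood of the evidence = 0.22365.
P(impeller damage | evidence) ≈ 0.003178 / 0.22365 ≈ 0.014
P(shaft misalignment | evidence) ≈ 0.13944 / 0.22365 ≈ 0.623
P(seal failure | evidence) ≈ 0.012787 / 0.22365 ≈ 0.057
P(bearing wear | evidence) ≈ 0.06825 / 0.22365 ≈ 0.305
The largest is 0.623, so shaft misalignment is most probable.

shaft misalignment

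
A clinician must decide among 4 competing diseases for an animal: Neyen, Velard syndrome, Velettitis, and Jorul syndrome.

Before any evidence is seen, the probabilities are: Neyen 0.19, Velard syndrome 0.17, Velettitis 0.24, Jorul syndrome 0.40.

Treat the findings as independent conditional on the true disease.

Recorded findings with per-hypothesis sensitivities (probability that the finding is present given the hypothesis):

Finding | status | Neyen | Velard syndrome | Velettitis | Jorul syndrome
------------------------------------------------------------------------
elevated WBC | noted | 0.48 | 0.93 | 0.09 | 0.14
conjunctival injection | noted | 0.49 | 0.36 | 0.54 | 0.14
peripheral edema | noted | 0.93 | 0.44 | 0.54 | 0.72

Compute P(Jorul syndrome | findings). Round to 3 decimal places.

Multiply each prior by the joint likelihood of the evidence pattern:
  Neyen: 0.19 × 0.48 × 0.49 × 0.93 = 0.04156
  Velard syndrome: 0.17 × 0.93 × 0.36 × 0.44 = 0.025043
  Velettitis: 0.24 × 0.09 × 0.54 × 0.54 = 0.0062986
  Jorul syndrome: 0.40 × 0.14 × 0.14 × 0.72 = 0.0056448
The unnormalized weights sum to 0.078546.
P(Jorul syndrome | evidence) = 0.0056448 / 0.078546 ≈ 0.072.

0.072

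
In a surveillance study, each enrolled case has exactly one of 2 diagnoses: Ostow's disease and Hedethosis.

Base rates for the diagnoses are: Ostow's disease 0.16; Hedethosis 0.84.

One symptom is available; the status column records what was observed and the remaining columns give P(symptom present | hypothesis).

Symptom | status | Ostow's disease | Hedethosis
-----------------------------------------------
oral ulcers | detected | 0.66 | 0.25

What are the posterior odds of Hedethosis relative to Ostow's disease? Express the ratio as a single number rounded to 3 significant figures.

1.99

The normalizing constant cancels in an odds ratio, so compute prior × likelihood for the two hypotheses only:
  Hedethosis: 0.84 × 0.25 = 0.21
  Ostow's disease: 0.16 × 0.66 = 0.1056
Odds(Hedethosis : Ostow's disease) = 0.21 / 0.1056 ≈ 1.99.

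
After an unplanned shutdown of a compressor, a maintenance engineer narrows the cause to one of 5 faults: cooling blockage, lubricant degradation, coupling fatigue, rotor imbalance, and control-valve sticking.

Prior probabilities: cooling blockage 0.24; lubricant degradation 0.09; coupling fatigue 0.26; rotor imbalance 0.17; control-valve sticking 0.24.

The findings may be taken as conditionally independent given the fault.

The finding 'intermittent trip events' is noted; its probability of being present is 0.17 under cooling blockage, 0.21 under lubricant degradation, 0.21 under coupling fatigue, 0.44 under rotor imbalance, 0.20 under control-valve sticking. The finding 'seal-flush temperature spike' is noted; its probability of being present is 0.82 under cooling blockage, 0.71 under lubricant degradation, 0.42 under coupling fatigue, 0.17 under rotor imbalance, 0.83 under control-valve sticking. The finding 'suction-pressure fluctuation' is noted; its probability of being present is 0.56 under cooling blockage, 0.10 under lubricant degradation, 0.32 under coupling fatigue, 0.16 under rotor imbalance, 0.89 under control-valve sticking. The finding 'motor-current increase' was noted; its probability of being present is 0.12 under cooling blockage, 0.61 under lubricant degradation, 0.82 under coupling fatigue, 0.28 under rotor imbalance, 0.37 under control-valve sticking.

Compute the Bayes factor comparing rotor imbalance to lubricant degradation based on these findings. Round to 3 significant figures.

Joint likelihood of the evidence pattern under each hypothesis:
  rotor imbalance: 0.44 × 0.17 × 0.16 × 0.28 = 0.003351
  lubricant degradation: 0.21 × 0.71 × 0.10 × 0.61 = 0.0090951
Bayes factor = 0.003351 / 0.0090951 ≈ 0.368

0.368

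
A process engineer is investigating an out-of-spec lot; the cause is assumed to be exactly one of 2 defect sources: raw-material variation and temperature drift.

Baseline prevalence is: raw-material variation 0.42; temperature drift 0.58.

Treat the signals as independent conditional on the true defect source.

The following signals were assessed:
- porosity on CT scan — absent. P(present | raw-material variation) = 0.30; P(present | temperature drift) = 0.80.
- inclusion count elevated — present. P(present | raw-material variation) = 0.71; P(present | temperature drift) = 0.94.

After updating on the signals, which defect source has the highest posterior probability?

raw-material variation

By Bayes' rule with conditional independence, the unnormalized weight for each hypothesis is prior × ∏ likelihoods (using 1 − P(present | H) for each absent signal):
  raw-material variation: 0.42 × (1 − 0.30) × 0.71 = 0.20874
  temperature drift: 0.58 × (1 − 0.80) × 0.94 = 0.10904
Normalizing constant Z = 0.20874 + 0.10904 = 0.31778.
P(raw-material variation | evidence) ≈ 0.20874 / 0.31778 ≈ 0.657
P(temperature drift | evidence) ≈ 0.10904 / 0.31778 ≈ 0.343
The largest is 0.657, so raw-material variation is most probable.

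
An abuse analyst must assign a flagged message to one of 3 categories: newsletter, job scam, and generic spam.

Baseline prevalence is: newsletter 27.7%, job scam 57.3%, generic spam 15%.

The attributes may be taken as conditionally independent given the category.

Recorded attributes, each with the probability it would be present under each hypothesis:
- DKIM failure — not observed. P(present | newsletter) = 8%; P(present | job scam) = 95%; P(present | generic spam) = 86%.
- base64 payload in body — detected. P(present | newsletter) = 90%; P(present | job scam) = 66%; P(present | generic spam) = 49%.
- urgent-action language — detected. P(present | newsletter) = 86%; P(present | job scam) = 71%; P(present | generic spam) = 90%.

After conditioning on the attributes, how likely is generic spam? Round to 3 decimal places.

0.042

For each hypothesis, the unnormalized posterior weight is prior × product of the attribute likelihoods (using 1 − P(present | H) for each absent attribute):
  newsletter: 0.277 × (1 − 0.08) × 0.90 × 0.86 = 0.19725
  job scam: 0.573 × (1 − 0.95) × 0.66 × 0.71 = 0.013425
  generic spam: 0.150 × (1 − 0.86) × 0.49 × 0.90 = 0.009261
Marginal likelihood of the evidence = 0.21993.
P(generic spam | evidence) = 0.009261 / 0.21993 ≈ 0.042.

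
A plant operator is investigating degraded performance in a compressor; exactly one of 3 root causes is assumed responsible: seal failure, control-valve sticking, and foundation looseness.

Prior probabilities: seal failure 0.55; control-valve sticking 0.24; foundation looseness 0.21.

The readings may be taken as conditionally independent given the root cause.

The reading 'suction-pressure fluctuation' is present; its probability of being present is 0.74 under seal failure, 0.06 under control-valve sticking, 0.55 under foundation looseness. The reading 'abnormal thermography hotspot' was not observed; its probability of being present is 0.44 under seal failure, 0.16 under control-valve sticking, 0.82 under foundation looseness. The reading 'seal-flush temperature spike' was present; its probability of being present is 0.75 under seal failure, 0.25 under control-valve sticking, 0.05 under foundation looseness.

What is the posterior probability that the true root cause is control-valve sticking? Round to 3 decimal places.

For each hypothesis, the unnormalized posterior weight is prior × product of the reading likelihoods (using 1 − P(present | H) for each absent reading):
  seal failure: 0.55 × 0.74 × (1 − 0.44) × 0.75 = 0.17094
  control-valve sticking: 0.24 × 0.06 × (1 − 0.16) × 0.25 = 0.003024
  foundation looseness: 0.21 × 0.55 × (1 − 0.82) × 0.05 = 0.0010395
Normalizing constant Z = 0.17094 + 0.003024 + 0.0010395 = 0.175.
P(control-valve sticking | evidence) = 0.003024 / 0.175 ≈ 0.017.

0.017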